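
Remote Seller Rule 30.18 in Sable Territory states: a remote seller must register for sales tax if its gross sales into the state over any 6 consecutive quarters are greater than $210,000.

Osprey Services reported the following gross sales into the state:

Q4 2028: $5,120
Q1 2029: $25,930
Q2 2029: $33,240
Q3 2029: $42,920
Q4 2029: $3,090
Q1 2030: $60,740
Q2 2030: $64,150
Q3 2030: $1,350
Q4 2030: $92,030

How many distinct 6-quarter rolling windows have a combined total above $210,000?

2

Q4 2028–Q1 2030: $5,120 + $25,930 + $33,240 + $42,920 + $3,090 + $60,740 = $171,040 (under)
Q1 2029–Q2 2030: $25,930 + $33,240 + $42,920 + $3,090 + $60,740 + $64,150 = $230,070 (over)
Q2 2029–Q3 2030: $33,240 + $42,920 + $3,090 + $60,740 + $64,150 + $1,350 = $205,490 (under)
Q3 2029–Q4 2030: $42,920 + $3,090 + $60,740 + $64,150 + $1,350 + $92,030 = $264,280 (over)
2 windows exceed the threshold.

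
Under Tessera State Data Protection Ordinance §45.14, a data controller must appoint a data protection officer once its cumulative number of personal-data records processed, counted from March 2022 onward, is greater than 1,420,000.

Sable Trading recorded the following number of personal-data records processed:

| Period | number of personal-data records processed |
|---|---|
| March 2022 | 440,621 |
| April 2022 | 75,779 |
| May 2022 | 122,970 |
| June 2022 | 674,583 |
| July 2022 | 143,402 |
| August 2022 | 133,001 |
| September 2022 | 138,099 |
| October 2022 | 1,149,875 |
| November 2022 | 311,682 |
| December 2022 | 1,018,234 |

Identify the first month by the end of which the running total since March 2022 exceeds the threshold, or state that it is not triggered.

July 2022

Through March 2022: 440,621
Through April 2022: 516,400
Through May 2022: 639,370
Through June 2022: 1,313,953
Through July 2022: 1,457,355 ← exceeds threshold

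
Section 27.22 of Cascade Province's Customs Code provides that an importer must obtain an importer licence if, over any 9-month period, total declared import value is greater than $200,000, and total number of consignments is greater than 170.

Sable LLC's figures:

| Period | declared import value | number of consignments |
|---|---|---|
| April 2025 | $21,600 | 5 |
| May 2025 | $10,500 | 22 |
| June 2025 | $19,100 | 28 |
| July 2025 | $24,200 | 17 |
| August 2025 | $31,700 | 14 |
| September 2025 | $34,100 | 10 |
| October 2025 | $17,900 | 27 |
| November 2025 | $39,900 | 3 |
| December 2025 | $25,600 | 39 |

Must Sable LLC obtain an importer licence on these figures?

No

Total declared import value: $21,600 + $10,500 + $19,100 + $24,200 + $31,700 + $34,100 + $17,900 + $39,900 + $25,600 = $224,600 (> $200,000).
Total number of consignments: 5 + 22 + 28 + 17 + 14 + 10 + 27 + 3 + 39 = 165 (≤ 170).
The test is 'and': the rule requires both, and at least one is not exceeded.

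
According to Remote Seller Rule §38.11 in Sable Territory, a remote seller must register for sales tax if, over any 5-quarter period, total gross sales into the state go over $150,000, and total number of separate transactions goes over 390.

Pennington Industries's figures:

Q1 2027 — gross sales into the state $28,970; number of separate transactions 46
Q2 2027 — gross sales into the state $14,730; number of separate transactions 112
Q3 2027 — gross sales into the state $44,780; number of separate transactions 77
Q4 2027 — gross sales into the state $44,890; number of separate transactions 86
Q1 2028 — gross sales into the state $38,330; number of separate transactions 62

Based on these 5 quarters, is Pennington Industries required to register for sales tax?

No

Total gross sales into the state: $28,970 + $14,730 + $44,780 + $44,890 + $38,330 = $171,700 (> $150,000).
Total number of separate transactions: 46 + 112 + 77 + 86 + 62 = 383 (≤ 390).
The test is 'and': the rule requires both, and at least one is not exceeded.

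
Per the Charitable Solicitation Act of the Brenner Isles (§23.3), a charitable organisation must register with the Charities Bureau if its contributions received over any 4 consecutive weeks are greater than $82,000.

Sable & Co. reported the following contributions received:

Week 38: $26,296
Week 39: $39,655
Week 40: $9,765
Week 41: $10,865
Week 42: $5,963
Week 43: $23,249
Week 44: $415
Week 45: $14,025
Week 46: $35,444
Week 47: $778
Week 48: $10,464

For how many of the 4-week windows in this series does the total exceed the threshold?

Week 38–Week 41: $26,296 + $39,655 + $9,765 + $10,865 = $86,581 (over)
Week 39–Week 42: $39,655 + $9,765 + $10,865 + $5,963 = $66,248 (under)
Week 40–Week 43: $9,765 + $10,865 + $5,963 + $23,249 = $49,842 (under)
Week 41–Week 44: $10,865 + $5,963 + $23,249 + $415 = $40,492 (under)
Week 42–Week 45: $5,963 + $23,249 + $415 + $14,025 = $43,652 (under)
Week 43–Week 46: $23,249 + $415 + $14,025 + $35,444 = $73,133 (under)
Week 44–Week 47: $415 + $14,025 + $35,444 + $778 = $50,662 (under)
Week 45–Week 48: $14,025 + $35,444 + $778 + $10,464 = $60,711 (under)
1 window exceeds the threshold.

1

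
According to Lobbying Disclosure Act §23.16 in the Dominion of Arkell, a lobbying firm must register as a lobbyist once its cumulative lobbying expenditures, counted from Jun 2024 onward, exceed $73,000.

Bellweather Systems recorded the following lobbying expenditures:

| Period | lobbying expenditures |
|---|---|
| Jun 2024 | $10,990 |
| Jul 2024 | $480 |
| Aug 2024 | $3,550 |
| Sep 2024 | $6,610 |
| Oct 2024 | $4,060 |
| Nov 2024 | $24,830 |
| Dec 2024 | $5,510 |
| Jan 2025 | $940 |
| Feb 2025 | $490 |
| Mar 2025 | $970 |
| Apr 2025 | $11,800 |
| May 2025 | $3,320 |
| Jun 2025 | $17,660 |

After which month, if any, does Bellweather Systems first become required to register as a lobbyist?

Through Jun 2024: $10,990
Through Jul 2024: $11,470
Through Aug 2024: $15,020
Through Sep 2024: $21,630
Through Oct 2024: $25,690
Through Nov 2024: $50,520
Through Dec 2024: $56,030
Through Jan 2025: $56,970
Through Feb 2025: $57,460
Through Mar 2025: $58,430
Through Apr 2025: $70,230
Through May 2025: $73,550 ← exceeds threshold

May 2025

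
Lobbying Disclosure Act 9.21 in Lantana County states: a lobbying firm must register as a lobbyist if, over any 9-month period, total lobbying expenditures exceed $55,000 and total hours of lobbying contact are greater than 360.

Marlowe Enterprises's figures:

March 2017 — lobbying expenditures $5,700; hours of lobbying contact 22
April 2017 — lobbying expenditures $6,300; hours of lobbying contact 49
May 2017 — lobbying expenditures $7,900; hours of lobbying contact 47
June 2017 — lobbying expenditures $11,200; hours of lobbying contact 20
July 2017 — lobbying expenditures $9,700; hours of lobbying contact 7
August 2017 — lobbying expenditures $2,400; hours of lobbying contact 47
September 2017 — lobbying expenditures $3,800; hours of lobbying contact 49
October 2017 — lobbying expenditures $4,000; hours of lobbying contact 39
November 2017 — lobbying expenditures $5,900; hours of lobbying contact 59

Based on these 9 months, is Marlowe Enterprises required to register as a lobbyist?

No

Total lobbying expenditures: $5,700 + $6,300 + $7,900 + $11,200 + $9,700 + $2,400 + $3,800 + $4,000 + $5,900 = $56,900 (> $55,000).
Total hours of lobbying contact: 22 + 49 + 47 + 20 + 7 + 47 + 49 + 39 + 59 = 339 (≤ 360).
The test is 'and': the rule requires both, and at least one is not exceeded.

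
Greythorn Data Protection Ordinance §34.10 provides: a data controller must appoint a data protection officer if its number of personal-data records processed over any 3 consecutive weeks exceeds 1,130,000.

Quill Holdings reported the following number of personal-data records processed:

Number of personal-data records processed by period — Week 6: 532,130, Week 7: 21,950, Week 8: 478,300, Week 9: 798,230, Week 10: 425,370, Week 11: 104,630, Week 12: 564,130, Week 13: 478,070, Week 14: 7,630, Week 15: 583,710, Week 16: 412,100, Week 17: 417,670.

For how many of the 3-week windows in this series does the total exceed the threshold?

5

Week 6–Week 8: 532,130 + 21,950 + 478,300 = 1,032,380 (under)
Week 7–Week 9: 21,950 + 478,300 + 798,230 = 1,298,480 (over)
Week 8–Week 10: 478,300 + 798,230 + 425,370 = 1,701,900 (over)
Week 9–Week 11: 798,230 + 425,370 + 104,630 = 1,328,230 (over)
Week 10–Week 12: 425,370 + 104,630 + 564,130 = 1,094,130 (under)
Week 11–Week 13: 104,630 + 564,130 + 478,070 = 1,146,830 (over)
Week 12–Week 14: 564,130 + 478,070 + 7,630 = 1,049,830 (under)
Week 13–Week 15: 478,070 + 7,630 + 583,710 = 1,069,410 (under)
Week 14–Week 16: 7,630 + 583,710 + 412,100 = 1,003,440 (under)
Week 15–Week 17: 583,710 + 412,100 + 417,670 = 1,413,480 (over)
5 windows exceed the threshold.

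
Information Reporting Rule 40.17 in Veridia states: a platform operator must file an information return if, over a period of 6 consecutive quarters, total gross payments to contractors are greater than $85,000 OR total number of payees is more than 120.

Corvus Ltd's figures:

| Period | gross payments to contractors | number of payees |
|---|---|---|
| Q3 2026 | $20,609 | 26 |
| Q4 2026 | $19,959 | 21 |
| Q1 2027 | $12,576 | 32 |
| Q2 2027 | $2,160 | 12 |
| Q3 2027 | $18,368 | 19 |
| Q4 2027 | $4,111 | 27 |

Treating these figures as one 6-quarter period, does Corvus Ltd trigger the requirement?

Yes

Total gross payments to contractors: $20,609 + $19,959 + $12,576 + $2,160 + $18,368 + $4,111 = $77,783 (≤ $85,000).
Total number of payees: 26 + 21 + 32 + 12 + 19 + 27 = 137 (> 120).
The test is 'or': at least one threshold is exceeded.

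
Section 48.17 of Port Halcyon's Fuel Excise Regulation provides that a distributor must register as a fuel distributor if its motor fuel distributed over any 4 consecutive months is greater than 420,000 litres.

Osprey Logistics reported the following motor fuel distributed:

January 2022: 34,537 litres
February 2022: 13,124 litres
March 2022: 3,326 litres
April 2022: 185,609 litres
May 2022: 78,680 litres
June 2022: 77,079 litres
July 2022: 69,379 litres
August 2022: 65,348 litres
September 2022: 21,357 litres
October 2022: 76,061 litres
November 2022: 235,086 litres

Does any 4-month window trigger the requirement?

No

January 2022–April 2022: 34,537 litres + 13,124 litres + 3,326 litres + 185,609 litres = 236,596 litres (under)
February 2022–May 2022: 13,124 litres + 3,326 litres + 185,609 litres + 78,680 litres = 280,739 litres (under)
March 2022–June 2022: 3,326 litres + 185,609 litres + 78,680 litres + 77,079 litres = 344,694 litres (under)
April 2022–July 2022: 185,609 litres + 78,680 litres + 77,079 litres + 69,379 litres = 410,747 litres (under)
May 2022–August 2022: 78,680 litres + 77,079 litres + 69,379 litres + 65,348 litres = 290,486 litres (under)
June 2022–September 2022: 77,079 litres + 69,379 litres + 65,348 litres + 21,357 litres = 233,163 litres (under)
July 2022–October 2022: 69,379 litres + 65,348 litres + 21,357 litres + 76,061 litres = 232,145 litres (under)
August 2022–November 2022: 65,348 litres + 21,357 litres + 76,061 litres + 235,086 litres = 397,852 litres (under)
No window exceeds 420,000 litres.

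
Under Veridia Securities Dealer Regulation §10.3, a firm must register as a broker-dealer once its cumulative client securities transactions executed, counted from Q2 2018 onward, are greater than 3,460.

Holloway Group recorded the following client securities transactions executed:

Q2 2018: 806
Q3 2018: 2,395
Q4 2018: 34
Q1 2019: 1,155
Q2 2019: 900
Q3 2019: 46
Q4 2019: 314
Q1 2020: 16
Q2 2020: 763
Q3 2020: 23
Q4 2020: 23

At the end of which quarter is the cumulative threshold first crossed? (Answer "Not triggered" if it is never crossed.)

Q1 2019

Through Q2 2018: 806
Through Q3 2018: 3,201
Through Q4 2018: 3,235
Through Q1 2019: 4,390 ← exceeds threshold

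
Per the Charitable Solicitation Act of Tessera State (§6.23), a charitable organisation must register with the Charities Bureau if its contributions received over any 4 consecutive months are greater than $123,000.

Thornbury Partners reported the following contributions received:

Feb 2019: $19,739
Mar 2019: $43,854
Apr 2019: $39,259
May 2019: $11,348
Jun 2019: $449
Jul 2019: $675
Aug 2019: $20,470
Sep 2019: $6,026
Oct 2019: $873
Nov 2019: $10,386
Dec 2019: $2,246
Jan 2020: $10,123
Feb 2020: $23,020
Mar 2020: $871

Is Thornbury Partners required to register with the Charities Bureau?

No

Feb 2019–May 2019: $19,739 + $43,854 + $39,259 + $11,348 = $114,200 (under)
Mar 2019–Jun 2019: $43,854 + $39,259 + $11,348 + $449 = $94,910 (under)
Apr 2019–Jul 2019: $39,259 + $11,348 + $449 + $675 = $51,731 (under)
May 2019–Aug 2019: $11,348 + $449 + $675 + $20,470 = $32,942 (under)
Jun 2019–Sep 2019: $449 + $675 + $20,470 + $6,026 = $27,620 (under)
Jul 2019–Oct 2019: $675 + $20,470 + $6,026 + $873 = $28,044 (under)
Aug 2019–Nov 2019: $20,470 + $6,026 + $873 + $10,386 = $37,755 (under)
Sep 2019–Dec 2019: $6,026 + $873 + $10,386 + $2,246 = $19,531 (under)
Oct 2019–Jan 2020: $873 + $10,386 + $2,246 + $10,123 = $23,628 (under)
Nov 2019–Feb 2020: $10,386 + $2,246 + $10,123 + $23,020 = $45,775 (under)
Dec 2019–Mar 2020: $2,246 + $10,123 + $23,020 + $871 = $36,260 (under)
No window exceeds $123,000.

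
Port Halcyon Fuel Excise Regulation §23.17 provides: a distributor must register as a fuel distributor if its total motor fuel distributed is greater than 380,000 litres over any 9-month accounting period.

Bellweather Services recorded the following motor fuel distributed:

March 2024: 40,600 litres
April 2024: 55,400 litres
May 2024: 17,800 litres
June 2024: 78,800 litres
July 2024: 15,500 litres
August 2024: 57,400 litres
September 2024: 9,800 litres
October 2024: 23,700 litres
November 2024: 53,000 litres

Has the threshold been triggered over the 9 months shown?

No

Total motor fuel distributed: 40,600 litres + 55,400 litres + 17,800 litres + 78,800 litres + 15,500 litres + 57,400 litres + 9,800 litres + 23,700 litres + 53,000 litres = 352,000 litres.
352,000 litres ≤ 380,000 litres, so the threshold is not exceeded.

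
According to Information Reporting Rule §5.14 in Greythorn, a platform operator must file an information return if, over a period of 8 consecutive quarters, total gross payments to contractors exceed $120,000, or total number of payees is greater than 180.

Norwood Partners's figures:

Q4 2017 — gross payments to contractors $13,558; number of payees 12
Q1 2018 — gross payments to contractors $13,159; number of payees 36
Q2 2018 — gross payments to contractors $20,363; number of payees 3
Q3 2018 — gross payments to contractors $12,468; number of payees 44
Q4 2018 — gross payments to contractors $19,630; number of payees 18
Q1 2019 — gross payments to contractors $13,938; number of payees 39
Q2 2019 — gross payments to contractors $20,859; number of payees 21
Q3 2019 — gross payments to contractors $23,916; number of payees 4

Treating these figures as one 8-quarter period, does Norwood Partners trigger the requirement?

Total gross payments to contractors: $13,558 + $13,159 + $20,363 + $12,468 + $19,630 + $13,938 + $20,859 + $23,916 = $137,891 (> $120,000).
Total number of payees: 12 + 36 + 3 + 44 + 18 + 39 + 21 + 4 = 177 (≤ 180).
The test is 'or': at least one threshold is exceeded.

Yes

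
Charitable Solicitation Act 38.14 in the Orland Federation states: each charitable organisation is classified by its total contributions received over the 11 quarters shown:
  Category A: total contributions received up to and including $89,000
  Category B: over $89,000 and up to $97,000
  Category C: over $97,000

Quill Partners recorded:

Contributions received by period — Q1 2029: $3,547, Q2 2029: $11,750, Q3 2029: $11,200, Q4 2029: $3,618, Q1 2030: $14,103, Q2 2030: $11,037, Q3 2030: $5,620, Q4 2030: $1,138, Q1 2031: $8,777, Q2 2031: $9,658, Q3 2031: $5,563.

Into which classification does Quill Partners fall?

Total contributions received: $3,547 + $11,750 + $11,200 + $3,618 + $14,103 + $11,037 + $5,620 + $1,138 + $8,777 + $9,658 + $5,563 = $86,011.
$86,011 ≤ $89,000, so Category A applies.

Category A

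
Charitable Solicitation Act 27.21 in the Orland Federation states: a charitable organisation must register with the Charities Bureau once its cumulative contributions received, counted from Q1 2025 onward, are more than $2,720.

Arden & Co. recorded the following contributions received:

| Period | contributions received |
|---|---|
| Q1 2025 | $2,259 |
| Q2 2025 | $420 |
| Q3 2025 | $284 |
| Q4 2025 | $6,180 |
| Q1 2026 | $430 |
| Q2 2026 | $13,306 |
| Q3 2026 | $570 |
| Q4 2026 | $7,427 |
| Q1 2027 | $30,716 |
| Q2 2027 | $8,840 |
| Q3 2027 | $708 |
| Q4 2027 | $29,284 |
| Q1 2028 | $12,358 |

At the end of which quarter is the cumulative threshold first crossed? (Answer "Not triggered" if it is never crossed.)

Q3 2025

Through Q1 2025: $2,259
Through Q2 2025: $2,679
Through Q3 2025: $2,963 ← exceeds threshold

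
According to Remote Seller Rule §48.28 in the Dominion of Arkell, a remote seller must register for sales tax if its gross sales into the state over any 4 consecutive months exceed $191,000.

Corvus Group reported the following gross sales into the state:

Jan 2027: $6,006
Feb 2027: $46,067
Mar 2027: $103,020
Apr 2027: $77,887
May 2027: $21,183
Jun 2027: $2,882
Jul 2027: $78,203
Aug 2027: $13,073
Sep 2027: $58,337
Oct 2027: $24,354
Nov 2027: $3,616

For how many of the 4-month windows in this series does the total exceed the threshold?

Jan 2027–Apr 2027: $6,006 + $46,067 + $103,020 + $77,887 = $232,980 (over)
Feb 2027–May 2027: $46,067 + $103,020 + $77,887 + $21,183 = $248,157 (over)
Mar 2027–Jun 2027: $103,020 + $77,887 + $21,183 + $2,882 = $204,972 (over)
Apr 2027–Jul 2027: $77,887 + $21,183 + $2,882 + $78,203 = $180,155 (under)
May 2027–Aug 2027: $21,183 + $2,882 + $78,203 + $13,073 = $115,341 (under)
Jun 2027–Sep 2027: $2,882 + $78,203 + $13,073 + $58,337 = $152,495 (under)
Jul 2027–Oct 2027: $78,203 + $13,073 + $58,337 + $24,354 = $173,967 (under)
Aug 2027–Nov 2027: $13,073 + $58,337 + $24,354 + $3,616 = $99,380 (under)
3 windows exceed the threshold.

3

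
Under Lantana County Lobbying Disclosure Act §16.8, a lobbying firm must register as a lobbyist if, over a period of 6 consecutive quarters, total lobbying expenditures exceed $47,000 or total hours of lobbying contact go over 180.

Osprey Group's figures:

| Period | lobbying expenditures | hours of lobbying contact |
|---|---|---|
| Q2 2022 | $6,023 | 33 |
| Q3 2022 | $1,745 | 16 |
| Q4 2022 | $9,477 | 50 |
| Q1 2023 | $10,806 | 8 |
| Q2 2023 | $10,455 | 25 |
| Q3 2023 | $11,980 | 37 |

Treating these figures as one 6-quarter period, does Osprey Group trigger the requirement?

Yes

Total lobbying expenditures: $6,023 + $1,745 + $9,477 + $10,806 + $10,455 + $11,980 = $50,486 (> $47,000).
Total hours of lobbying contact: 33 + 16 + 50 + 8 + 25 + 37 = 169 (≤ 180).
The test is 'or': at least one threshold is exceeded.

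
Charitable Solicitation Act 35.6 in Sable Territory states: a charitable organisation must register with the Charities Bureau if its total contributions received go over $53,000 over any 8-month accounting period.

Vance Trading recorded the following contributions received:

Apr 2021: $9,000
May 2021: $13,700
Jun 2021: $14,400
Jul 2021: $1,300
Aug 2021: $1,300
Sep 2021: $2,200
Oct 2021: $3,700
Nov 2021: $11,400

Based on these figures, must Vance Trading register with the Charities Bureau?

Total contributions received: $9,000 + $13,700 + $14,400 + $1,300 + $1,300 + $2,200 + $3,700 + $11,400 = $57,000.
$57,000 > $53,000, so the threshold is exceeded.

Yes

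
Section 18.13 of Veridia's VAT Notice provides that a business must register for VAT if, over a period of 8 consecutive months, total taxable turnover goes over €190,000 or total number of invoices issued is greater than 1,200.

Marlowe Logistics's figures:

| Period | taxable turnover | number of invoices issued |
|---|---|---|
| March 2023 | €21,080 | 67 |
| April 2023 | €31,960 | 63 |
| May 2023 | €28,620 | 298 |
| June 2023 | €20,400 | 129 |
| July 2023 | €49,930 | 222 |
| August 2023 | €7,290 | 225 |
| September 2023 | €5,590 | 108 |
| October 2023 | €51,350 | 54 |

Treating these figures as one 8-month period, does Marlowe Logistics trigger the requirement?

Yes

Total taxable turnover: €21,080 + €31,960 + €28,620 + €20,400 + €49,930 + €7,290 + €5,590 + €51,350 = €216,220 (> €190,000).
Total number of invoices issued: 67 + 63 + 298 + 129 + 222 + 225 + 108 + 54 = 1,166 (≤ 1,200).
The test is 'or': at least one threshold is exceeded.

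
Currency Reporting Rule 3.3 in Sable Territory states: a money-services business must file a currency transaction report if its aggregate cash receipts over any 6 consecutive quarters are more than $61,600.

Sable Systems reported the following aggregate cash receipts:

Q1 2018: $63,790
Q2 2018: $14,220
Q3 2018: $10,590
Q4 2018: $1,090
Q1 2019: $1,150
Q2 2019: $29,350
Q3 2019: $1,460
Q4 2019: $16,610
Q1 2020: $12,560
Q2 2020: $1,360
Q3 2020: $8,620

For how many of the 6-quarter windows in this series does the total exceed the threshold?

4

Q1 2018–Q2 2019: $63,790 + $14,220 + $10,590 + $1,090 + $1,150 + $29,350 = $120,190 (over)
Q2 2018–Q3 2019: $14,220 + $10,590 + $1,090 + $1,150 + $29,350 + $1,460 = $57,860 (under)
Q3 2018–Q4 2019: $10,590 + $1,090 + $1,150 + $29,350 + $1,460 + $16,610 = $60,250 (under)
Q4 2018–Q1 2020: $1,090 + $1,150 + $29,350 + $1,460 + $16,610 + $12,560 = $62,220 (over)
Q1 2019–Q2 2020: $1,150 + $29,350 + $1,460 + $16,610 + $12,560 + $1,360 = $62,490 (over)
Q2 2019–Q3 2020: $29,350 + $1,460 + $16,610 + $12,560 + $1,360 + $8,620 = $69,960 (over)
4 windows exceed the threshold.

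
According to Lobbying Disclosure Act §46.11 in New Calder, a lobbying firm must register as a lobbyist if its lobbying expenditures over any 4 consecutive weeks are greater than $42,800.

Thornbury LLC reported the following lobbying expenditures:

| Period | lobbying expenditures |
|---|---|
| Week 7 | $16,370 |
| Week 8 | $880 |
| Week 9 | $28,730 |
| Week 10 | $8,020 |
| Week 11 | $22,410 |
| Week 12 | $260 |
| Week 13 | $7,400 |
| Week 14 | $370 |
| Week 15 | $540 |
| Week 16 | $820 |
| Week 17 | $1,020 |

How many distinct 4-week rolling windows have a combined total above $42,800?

3

Week 7–Week 10: $16,370 + $880 + $28,730 + $8,020 = $54,000 (over)
Week 8–Week 11: $880 + $28,730 + $8,020 + $22,410 = $60,040 (over)
Week 9–Week 12: $28,730 + $8,020 + $22,410 + $260 = $59,420 (over)
Week 10–Week 13: $8,020 + $22,410 + $260 + $7,400 = $38,090 (under)
Week 11–Week 14: $22,410 + $260 + $7,400 + $370 = $30,440 (under)
Week 12–Week 15: $260 + $7,400 + $370 + $540 = $8,570 (under)
Week 13–Week 16: $7,400 + $370 + $540 + $820 = $9,130 (under)
Week 14–Week 17: $370 + $540 + $820 + $1,020 = $2,750 (under)
3 windows exceed the threshold.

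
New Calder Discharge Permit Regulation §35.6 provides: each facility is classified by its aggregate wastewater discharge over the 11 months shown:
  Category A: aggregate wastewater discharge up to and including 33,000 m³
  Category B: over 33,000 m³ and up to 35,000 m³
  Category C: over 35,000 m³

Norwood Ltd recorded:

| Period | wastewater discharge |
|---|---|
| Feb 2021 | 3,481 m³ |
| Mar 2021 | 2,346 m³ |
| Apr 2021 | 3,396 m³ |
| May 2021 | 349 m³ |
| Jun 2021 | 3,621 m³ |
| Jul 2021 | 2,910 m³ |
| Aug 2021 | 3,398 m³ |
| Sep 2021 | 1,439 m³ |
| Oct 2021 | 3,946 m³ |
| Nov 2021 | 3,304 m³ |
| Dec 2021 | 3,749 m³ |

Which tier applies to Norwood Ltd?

Aggregate wastewater discharge: 3,481 m³ + 2,346 m³ + 3,396 m³ + 349 m³ + 3,621 m³ + 2,910 m³ + 3,398 m³ + 1,439 m³ + 3,946 m³ + 3,304 m³ + 3,749 m³ = 31,939 m³.
31,939 m³ ≤ 33,000 m³, so Category A applies.

Category A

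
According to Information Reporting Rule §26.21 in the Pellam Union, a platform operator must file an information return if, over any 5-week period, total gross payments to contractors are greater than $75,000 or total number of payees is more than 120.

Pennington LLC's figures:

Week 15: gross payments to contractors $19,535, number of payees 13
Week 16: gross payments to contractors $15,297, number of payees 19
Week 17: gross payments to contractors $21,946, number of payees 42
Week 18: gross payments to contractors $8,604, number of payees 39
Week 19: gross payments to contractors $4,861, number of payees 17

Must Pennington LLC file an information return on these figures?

Total gross payments to contractors: $19,535 + $15,297 + $21,946 + $8,604 + $4,861 = $70,243 (≤ $75,000).
Total number of payees: 13 + 19 + 42 + 39 + 17 = 130 (> 120).
The test is 'or': at least one threshold is exceeded.

Yes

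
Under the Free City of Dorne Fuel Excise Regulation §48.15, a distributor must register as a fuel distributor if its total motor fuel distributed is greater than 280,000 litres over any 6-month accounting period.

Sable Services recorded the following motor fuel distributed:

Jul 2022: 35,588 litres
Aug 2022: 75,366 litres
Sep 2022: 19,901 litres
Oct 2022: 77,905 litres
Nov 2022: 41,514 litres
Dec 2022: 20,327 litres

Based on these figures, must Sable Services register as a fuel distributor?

Total motor fuel distributed: 35,588 litres + 75,366 litres + 19,901 litres + 77,905 litres + 41,514 litres + 20,327 litres = 270,601 litres.
270,601 litres ≤ 280,000 litres, so the threshold is not exceeded.

No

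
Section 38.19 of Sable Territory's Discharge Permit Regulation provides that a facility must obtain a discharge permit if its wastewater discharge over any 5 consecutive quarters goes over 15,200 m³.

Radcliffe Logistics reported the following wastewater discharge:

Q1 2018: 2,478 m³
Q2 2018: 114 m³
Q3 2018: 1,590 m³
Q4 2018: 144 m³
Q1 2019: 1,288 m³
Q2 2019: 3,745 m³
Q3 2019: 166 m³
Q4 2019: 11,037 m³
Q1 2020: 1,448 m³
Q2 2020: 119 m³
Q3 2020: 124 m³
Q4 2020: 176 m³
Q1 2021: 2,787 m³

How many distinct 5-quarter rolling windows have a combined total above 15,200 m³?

Q1 2018–Q1 2019: 2,478 m³ + 114 m³ + 1,590 m³ + 144 m³ + 1,288 m³ = 5,614 m³ (under)
Q2 2018–Q2 2019: 114 m³ + 1,590 m³ + 144 m³ + 1,288 m³ + 3,745 m³ = 6,881 m³ (under)
Q3 2018–Q3 2019: 1,590 m³ + 144 m³ + 1,288 m³ + 3,745 m³ + 166 m³ = 6,933 m³ (under)
Q4 2018–Q4 2019: 144 m³ + 1,288 m³ + 3,745 m³ + 166 m³ + 11,037 m³ = 16,380 m³ (over)
Q1 2019–Q1 2020: 1,288 m³ + 3,745 m³ + 166 m³ + 11,037 m³ + 1,448 m³ = 17,684 m³ (over)
Q2 2019–Q2 2020: 3,745 m³ + 166 m³ + 11,037 m³ + 1,448 m³ + 119 m³ = 16,515 m³ (over)
Q3 2019–Q3 2020: 166 m³ + 11,037 m³ + 1,448 m³ + 119 m³ + 124 m³ = 12,894 m³ (under)
Q4 2019–Q4 2020: 11,037 m³ + 1,448 m³ + 119 m³ + 124 m³ + 176 m³ = 12,904 m³ (under)
Q1 2020–Q1 2021: 1,448 m³ + 119 m³ + 124 m³ + 176 m³ + 2,787 m³ = 4,654 m³ (under)
3 windows exceed the threshold.

3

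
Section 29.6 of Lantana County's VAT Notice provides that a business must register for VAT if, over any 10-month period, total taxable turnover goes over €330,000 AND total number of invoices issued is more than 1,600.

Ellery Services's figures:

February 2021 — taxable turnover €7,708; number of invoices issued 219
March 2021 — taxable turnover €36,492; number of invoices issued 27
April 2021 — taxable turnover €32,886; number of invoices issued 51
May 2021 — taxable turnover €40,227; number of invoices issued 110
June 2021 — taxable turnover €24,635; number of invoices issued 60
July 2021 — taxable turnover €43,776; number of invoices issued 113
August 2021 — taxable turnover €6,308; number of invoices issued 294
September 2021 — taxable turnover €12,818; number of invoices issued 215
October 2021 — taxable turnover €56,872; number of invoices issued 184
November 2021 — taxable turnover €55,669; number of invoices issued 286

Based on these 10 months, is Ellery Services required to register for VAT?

No

Total taxable turnover: €7,708 + €36,492 + €32,886 + €40,227 + €24,635 + €43,776 + €6,308 + €12,818 + €56,872 + €55,669 = €317,391 (≤ €330,000).
Total number of invoices issued: 219 + 27 + 51 + 110 + 60 + 113 + 294 + 215 + 184 + 286 = 1,559 (≤ 1,600).
The test is 'and': the rule requires both, and at least one is not exceeded.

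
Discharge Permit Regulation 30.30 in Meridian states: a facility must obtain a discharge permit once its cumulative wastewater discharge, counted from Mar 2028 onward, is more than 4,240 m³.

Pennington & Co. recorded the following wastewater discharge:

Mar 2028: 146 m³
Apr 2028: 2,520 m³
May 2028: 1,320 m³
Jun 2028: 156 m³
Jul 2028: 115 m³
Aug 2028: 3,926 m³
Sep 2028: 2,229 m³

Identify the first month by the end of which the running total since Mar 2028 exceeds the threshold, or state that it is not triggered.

Through Mar 2028: 146 m³
Through Apr 2028: 2,666 m³
Through May 2028: 3,986 m³
Through Jun 2028: 4,142 m³
Through Jul 2028: 4,257 m³ ← exceeds threshold

Jul 2028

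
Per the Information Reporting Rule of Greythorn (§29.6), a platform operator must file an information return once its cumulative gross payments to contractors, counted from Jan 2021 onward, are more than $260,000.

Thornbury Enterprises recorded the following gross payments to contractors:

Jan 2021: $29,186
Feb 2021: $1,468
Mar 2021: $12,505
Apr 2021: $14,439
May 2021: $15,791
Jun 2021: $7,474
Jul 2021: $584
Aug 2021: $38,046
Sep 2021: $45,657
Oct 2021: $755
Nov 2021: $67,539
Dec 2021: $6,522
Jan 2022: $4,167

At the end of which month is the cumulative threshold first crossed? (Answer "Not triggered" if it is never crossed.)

Through Jan 2021: $29,186
Through Feb 2021: $30,654
Through Mar 2021: $43,159
Through Apr 2021: $57,598
Through May 2021: $73,389
Through Jun 2021: $80,863
Through Jul 2021: $81,447
Through Aug 2021: $119,493
Through Sep 2021: $165,150
Through Oct 2021: $165,905
Through Nov 2021: $233,444
Through Dec 2021: $239,966
Through Jan 2022: $244,133
Final cumulative total $244,133 ≤ $260,000; the threshold is never exceeded.

Not triggered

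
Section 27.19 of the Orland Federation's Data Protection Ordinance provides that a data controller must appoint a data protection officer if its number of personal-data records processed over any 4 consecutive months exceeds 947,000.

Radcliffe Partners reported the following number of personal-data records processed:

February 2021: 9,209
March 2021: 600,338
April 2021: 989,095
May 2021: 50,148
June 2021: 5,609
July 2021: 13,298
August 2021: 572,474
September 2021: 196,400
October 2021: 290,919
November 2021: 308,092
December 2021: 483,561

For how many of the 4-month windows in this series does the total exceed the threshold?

6

February 2021–May 2021: 9,209 + 600,338 + 989,095 + 50,148 = 1,648,790 (over)
March 2021–June 2021: 600,338 + 989,095 + 50,148 + 5,609 = 1,645,190 (over)
April 2021–July 2021: 989,095 + 50,148 + 5,609 + 13,298 = 1,058,150 (over)
May 2021–August 2021: 50,148 + 5,609 + 13,298 + 572,474 = 641,529 (under)
June 2021–September 2021: 5,609 + 13,298 + 572,474 + 196,400 = 787,781 (under)
July 2021–October 2021: 13,298 + 572,474 + 196,400 + 290,919 = 1,073,091 (over)
August 2021–November 2021: 572,474 + 196,400 + 290,919 + 308,092 = 1,367,885 (over)
September 2021–December 2021: 196,400 + 290,919 + 308,092 + 483,561 = 1,278,972 (over)
6 windows exceed the threshold.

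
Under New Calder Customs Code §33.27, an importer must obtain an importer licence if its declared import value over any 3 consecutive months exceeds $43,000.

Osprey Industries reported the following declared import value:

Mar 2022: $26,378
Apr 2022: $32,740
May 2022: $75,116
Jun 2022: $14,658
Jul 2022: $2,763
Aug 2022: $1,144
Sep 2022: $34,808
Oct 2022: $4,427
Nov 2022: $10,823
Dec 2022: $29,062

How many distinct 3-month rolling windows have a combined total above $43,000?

5

Mar 2022–May 2022: $26,378 + $32,740 + $75,116 = $134,234 (over)
Apr 2022–Jun 2022: $32,740 + $75,116 + $14,658 = $122,514 (over)
May 2022–Jul 2022: $75,116 + $14,658 + $2,763 = $92,537 (over)
Jun 2022–Aug 2022: $14,658 + $2,763 + $1,144 = $18,565 (under)
Jul 2022–Sep 2022: $2,763 + $1,144 + $34,808 = $38,715 (under)
Aug 2022–Oct 2022: $1,144 + $34,808 + $4,427 = $40,379 (under)
Sep 2022–Nov 2022: $34,808 + $4,427 + $10,823 = $50,058 (over)
Oct 2022–Dec 2022: $4,427 + $10,823 + $29,062 = $44,312 (over)
5 windows exceed the threshold.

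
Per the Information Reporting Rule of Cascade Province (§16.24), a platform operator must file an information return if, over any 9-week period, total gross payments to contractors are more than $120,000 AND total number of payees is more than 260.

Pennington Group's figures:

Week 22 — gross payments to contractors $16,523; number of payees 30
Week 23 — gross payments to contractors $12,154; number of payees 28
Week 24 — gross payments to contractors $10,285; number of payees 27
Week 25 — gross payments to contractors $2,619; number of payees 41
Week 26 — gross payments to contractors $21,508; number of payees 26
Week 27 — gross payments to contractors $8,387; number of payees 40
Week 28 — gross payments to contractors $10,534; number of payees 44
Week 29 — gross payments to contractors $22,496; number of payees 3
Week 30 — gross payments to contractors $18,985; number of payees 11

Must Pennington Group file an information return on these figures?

No

Total gross payments to contractors: $16,523 + $12,154 + $10,285 + $2,619 + $21,508 + $8,387 + $10,534 + $22,496 + $18,985 = $123,491 (> $120,000).
Total number of payees: 30 + 28 + 27 + 41 + 26 + 40 + 44 + 3 + 11 = 250 (≤ 260).
The test is 'and': the rule requires both, and at least one is not exceeded.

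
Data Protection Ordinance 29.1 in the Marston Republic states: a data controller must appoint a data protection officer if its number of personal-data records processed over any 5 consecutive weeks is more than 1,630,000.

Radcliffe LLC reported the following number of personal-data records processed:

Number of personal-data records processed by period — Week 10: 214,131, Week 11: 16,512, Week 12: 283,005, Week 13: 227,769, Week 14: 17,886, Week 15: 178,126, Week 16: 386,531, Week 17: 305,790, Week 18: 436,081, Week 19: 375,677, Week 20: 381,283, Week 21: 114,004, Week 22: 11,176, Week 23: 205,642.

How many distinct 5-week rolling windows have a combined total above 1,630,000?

Week 10–Week 14: 214,131 + 16,512 + 283,005 + 227,769 + 17,886 = 759,303 (under)
Week 11–Week 15: 16,512 + 283,005 + 227,769 + 17,886 + 178,126 = 723,298 (under)
Week 12–Week 16: 283,005 + 227,769 + 17,886 + 178,126 + 386,531 = 1,093,317 (under)
Week 13–Week 17: 227,769 + 17,886 + 178,126 + 386,531 + 305,790 = 1,116,102 (under)
Week 14–Week 18: 17,886 + 178,126 + 386,531 + 305,790 + 436,081 = 1,324,414 (under)
Week 15–Week 19: 178,126 + 386,531 + 305,790 + 436,081 + 375,677 = 1,682,205 (over)
Week 16–Week 20: 386,531 + 305,790 + 436,081 + 375,677 + 381,283 = 1,885,362 (over)
Week 17–Week 21: 305,790 + 436,081 + 375,677 + 381,283 + 114,004 = 1,612,835 (under)
Week 18–Week 22: 436,081 + 375,677 + 381,283 + 114,004 + 11,176 = 1,318,221 (under)
Week 19–Week 23: 375,677 + 381,283 + 114,004 + 11,176 + 205,642 = 1,087,782 (under)
2 windows exceed the threshold.

2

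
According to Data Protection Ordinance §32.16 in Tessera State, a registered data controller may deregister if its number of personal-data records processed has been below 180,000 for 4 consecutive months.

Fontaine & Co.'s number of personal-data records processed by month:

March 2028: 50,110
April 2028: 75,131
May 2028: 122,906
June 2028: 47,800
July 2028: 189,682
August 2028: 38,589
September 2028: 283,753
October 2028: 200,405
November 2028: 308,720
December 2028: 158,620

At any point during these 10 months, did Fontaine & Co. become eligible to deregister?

Yes

Months below 180,000: March 2028, April 2028, May 2028, June 2028, August 2028, December 2028.
Longest run of consecutive months below the threshold: 4.
4 ≥ 4, so Fontaine & Co. became eligible.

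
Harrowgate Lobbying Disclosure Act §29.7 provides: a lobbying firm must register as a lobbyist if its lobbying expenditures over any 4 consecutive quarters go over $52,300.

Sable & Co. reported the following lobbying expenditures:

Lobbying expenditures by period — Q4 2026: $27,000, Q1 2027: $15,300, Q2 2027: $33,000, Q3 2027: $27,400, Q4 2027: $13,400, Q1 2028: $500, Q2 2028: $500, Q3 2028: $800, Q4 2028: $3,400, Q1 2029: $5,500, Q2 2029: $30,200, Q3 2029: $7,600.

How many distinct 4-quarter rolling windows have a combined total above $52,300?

Q4 2026–Q3 2027: $27,000 + $15,300 + $33,000 + $27,400 = $102,700 (over)
Q1 2027–Q4 2027: $15,300 + $33,000 + $27,400 + $13,400 = $89,100 (over)
Q2 2027–Q1 2028: $33,000 + $27,400 + $13,400 + $500 = $74,300 (over)
Q3 2027–Q2 2028: $27,400 + $13,400 + $500 + $500 = $41,800 (under)
Q4 2027–Q3 2028: $13,400 + $500 + $500 + $800 = $15,200 (under)
Q1 2028–Q4 2028: $500 + $500 + $800 + $3,400 = $5,200 (under)
Q2 2028–Q1 2029: $500 + $800 + $3,400 + $5,500 = $10,200 (under)
Q3 2028–Q2 2029: $800 + $3,400 + $5,500 + $30,200 = $39,900 (under)
Q4 2028–Q3 2029: $3,400 + $5,500 + $30,200 + $7,600 = $46,700 (under)
3 windows exceed the threshold.

3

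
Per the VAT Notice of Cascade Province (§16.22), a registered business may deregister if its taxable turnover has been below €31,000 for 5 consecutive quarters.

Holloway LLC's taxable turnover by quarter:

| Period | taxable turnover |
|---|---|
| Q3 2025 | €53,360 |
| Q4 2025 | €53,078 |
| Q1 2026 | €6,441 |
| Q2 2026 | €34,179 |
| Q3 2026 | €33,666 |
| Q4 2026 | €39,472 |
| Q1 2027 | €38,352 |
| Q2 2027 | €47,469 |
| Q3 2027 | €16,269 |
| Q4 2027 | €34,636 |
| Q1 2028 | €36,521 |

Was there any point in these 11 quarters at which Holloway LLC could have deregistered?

No

Quarters below €31,000: Q1 2026, Q3 2027.
Longest run of consecutive quarters below the threshold: 1.
1 < 5, so Holloway LLC never became eligible.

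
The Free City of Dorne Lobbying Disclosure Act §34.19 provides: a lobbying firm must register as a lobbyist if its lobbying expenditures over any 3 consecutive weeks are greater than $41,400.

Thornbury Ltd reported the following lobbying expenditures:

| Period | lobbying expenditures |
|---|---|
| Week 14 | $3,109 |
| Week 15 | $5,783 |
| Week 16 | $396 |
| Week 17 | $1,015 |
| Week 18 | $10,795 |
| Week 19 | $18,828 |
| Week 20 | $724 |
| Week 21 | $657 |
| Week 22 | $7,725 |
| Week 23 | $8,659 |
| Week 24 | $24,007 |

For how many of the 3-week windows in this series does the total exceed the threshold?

0

Week 14–Week 16: $3,109 + $5,783 + $396 = $9,288 (under)
Week 15–Week 17: $5,783 + $396 + $1,015 = $7,194 (under)
Week 16–Week 18: $396 + $1,015 + $10,795 = $12,206 (under)
Week 17–Week 19: $1,015 + $10,795 + $18,828 = $30,638 (under)
Week 18–Week 20: $10,795 + $18,828 + $724 = $30,347 (under)
Week 19–Week 21: $18,828 + $724 + $657 = $20,209 (under)
Week 20–Week 22: $724 + $657 + $7,725 = $9,106 (under)
Week 21–Week 23: $657 + $7,725 + $8,659 = $17,041 (under)
Week 22–Week 24: $7,725 + $8,659 + $24,007 = $40,391 (under)
0 windows exceed the threshold.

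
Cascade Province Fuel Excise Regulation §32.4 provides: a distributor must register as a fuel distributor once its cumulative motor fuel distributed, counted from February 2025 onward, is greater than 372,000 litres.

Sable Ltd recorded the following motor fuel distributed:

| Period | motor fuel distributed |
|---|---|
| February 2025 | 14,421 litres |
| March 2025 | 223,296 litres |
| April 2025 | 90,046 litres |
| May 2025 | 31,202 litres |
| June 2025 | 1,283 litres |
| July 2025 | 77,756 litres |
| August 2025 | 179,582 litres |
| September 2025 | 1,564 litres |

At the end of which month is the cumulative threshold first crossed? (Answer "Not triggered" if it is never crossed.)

July 2025

Through February 2025: 14,421 litres
Through March 2025: 237,717 litres
Through April 2025: 327,763 litres
Through May 2025: 358,965 litres
Through June 2025: 360,248 litres
Through July 2025: 438,004 litres ← exceeds threshold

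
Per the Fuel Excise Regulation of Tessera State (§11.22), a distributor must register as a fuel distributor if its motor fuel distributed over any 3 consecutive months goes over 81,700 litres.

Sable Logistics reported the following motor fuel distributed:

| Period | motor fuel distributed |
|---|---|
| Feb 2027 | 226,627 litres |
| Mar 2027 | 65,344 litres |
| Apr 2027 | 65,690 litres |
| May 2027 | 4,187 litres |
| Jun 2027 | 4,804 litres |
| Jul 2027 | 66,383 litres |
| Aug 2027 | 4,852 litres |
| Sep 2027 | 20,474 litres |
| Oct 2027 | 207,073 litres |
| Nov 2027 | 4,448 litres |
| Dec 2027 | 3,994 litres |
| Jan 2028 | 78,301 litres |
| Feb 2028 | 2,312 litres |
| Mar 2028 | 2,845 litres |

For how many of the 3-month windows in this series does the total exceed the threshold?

9

Feb 2027–Apr 2027: 226,627 litres + 65,344 litres + 65,690 litres = 357,661 litres (over)
Mar 2027–May 2027: 65,344 litres + 65,690 litres + 4,187 litres = 135,221 litres (over)
Apr 2027–Jun 2027: 65,690 litres + 4,187 litres + 4,804 litres = 74,681 litres (under)
May 2027–Jul 2027: 4,187 litres + 4,804 litres + 66,383 litres = 75,374 litres (under)
Jun 2027–Aug 2027: 4,804 litres + 66,383 litres + 4,852 litres = 76,039 litres (under)
Jul 2027–Sep 2027: 66,383 litres + 4,852 litres + 20,474 litres = 91,709 litres (over)
Aug 2027–Oct 2027: 4,852 litres + 20,474 litres + 207,073 litres = 232,399 litres (over)
Sep 2027–Nov 2027: 20,474 litres + 207,073 litres + 4,448 litres = 231,995 litres (over)
Oct 2027–Dec 2027: 207,073 litres + 4,448 litres + 3,994 litres = 215,515 litres (over)
Nov 2027–Jan 2028: 4,448 litres + 3,994 litres + 78,301 litres = 86,743 litres (over)
Dec 2027–Feb 2028: 3,994 litres + 78,301 litres + 2,312 litres = 84,607 litres (over)
Jan 2028–Mar 2028: 78,301 litres + 2,312 litres + 2,845 litres = 83,458 litres (over)
9 windows exceed the threshold.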